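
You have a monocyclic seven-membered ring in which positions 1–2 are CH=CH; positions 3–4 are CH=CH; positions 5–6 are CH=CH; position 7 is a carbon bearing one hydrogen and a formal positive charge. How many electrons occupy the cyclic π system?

6

The p orbitals form a continuous loop: each doubly-bonded ring atom is sp² with one p-orbital electron; the carbocation has an empty p orbital. The ring is fully conjugated.
Tallying contributions gives 3 × 2 = 6 from the double-bond units + 0 from the CH(+) atom = 6.
(This ring is the tropylium cation.)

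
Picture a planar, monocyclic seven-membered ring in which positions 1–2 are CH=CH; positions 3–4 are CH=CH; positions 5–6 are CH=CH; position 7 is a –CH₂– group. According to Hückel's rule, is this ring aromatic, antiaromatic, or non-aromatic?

Non-aromatic

Because the tetrahedral CH₂ carbon is sp³ and has no p orbital in the ring π system at the CH2 position, the π system cannot extend all the way around the ring.
Without a continuous loop of overlapping p orbitals the Hückel electron count never comes into play.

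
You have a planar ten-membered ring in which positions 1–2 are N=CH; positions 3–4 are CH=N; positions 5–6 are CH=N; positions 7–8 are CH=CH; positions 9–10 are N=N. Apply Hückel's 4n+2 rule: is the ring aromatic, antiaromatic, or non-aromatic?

All ring atoms are sp² and supply a p orbital to the ring (each doubly-bonded ring atom is sp² with one p-orbital electron; each =N– nitrogen is pyridine-type (lone pair in the sp² plane, one electron in the p orbital)); the conjugation is uninterrupted.
Adding the contributions, 5 × 2 = 10 from the 5 double-bond units.
10 = 4(2) + 2, which satisfies Hückel's 4n+2 rule.

Aromatic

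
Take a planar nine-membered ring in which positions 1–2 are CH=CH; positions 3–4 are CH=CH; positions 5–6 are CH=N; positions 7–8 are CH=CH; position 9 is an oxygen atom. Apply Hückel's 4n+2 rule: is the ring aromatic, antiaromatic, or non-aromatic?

Aromatic

Check conjugation: every atom in a ring double bond is sp² and brings one electron to the p orbital; the doubly-bonded nitrogens are pyridine-type — their lone pairs lie in the ring plane, leaving one electron in the p orbital; the oxygen donates one lone pair from its p orbital — every position has a p orbital, so the cyclic π system is continuous.
π-electron count: 4 × 2 = 8 from the double-bond units + 2 from the O atom = 10.
That gives a 4n+2 count (10, n = 2).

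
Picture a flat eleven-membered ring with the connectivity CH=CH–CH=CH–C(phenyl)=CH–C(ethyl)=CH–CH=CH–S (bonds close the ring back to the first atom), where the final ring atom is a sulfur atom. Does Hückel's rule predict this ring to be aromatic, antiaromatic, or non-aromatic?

All ring atoms are sp² and supply a p orbital to the ring (each doubly-bonded ring atom is sp² with one p-orbital electron; the sulfur donates one lone pair from its p orbital); the conjugation is uninterrupted.
Adding the contributions, 5 × 2 = 10 from the double-bond units + 2 from the S atom = 12.
With 12 = 4·3 π electrons, Hückel's rule classifies the planar ring as antiaromatic.

Antiaromatic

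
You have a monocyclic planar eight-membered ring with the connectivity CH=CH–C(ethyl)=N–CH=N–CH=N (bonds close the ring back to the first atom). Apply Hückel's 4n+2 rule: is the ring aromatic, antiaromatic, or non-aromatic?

Every ring atom contributes a p orbital perpendicular to the ring (every atom in a ring double bond is sp² and brings one electron to the p orbital; each =N– nitrogen is pyridine-type (lone pair in the sp² plane, one electron in the p orbital)), so the π system is cyclic and fully conjugated.
Adding the contributions, 4 × 2 = 8 from the 4 double-bond units.
8 is a 4n count (n = 2), so the planar conjugated ring is antiaromatic.

Antiaromatic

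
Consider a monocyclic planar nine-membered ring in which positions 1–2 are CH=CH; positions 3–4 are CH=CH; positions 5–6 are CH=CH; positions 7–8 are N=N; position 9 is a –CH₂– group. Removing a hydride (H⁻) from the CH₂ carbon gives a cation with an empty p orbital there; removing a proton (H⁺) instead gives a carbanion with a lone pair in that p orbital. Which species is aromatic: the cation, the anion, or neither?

Once that carbon is sp², every ring atom has a p orbital and both ions are fully conjugated.
Cation: 4 × 2 + 0 = 8 π electrons → 4(2), antiaromatic.
Anion: 4 × 2 + 2 = 10 π electrons → 4(2)+2, aromatic.

The anion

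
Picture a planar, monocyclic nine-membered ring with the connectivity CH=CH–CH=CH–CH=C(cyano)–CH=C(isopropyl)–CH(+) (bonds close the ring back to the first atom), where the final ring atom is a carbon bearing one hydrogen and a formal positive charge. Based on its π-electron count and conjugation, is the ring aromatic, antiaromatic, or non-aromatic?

Check conjugation: every atom in a ring double bond is sp² and brings one electron to the p orbital; the carbocation has an empty p orbital — every position has a p orbital, so the cyclic π system is continuous.
Counting π electrons: 4 × 2 = 8 from the double-bond units + 0 from the CH(+) atom = 8.
With 8 = 4·2 π electrons, Hückel's rule classifies the planar ring as antiaromatic.

Antiaromatic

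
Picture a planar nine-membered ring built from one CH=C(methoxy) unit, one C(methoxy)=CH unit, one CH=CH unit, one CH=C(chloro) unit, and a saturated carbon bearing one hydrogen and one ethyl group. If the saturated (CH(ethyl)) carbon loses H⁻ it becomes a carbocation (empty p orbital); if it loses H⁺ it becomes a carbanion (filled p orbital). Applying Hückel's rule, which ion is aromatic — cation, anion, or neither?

The anion

Both ions have a continuous loop of p orbitals — each ring atom is sp².
Cation: 4 × 2 + 0 = 8 π electrons → 4(2), antiaromatic.
Anion: 4 × 2 + 2 = 10 π electrons → 4(2)+2, aromatic.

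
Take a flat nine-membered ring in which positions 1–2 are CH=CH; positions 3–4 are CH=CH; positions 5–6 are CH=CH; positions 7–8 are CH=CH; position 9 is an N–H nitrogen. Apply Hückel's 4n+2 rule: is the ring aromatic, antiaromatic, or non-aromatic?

Aromatic

Check conjugation: every atom in a ring double bond is sp² and brings one electron to the p orbital; the pyrrole-type nitrogen donates its lone pair from the p orbital — every position has a p orbital, so the cyclic π system is continuous.
Adding the contributions, 4 × 2 = 8 from the double-bond units + 2 from the NH atom = 10.
That gives a 4n+2 count (10, n = 2).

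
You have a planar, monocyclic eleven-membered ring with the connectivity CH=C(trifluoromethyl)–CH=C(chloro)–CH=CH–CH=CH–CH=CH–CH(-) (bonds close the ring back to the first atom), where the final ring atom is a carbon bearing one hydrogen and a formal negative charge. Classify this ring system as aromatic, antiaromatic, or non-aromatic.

The p orbitals form a continuous loop: the double-bond atoms are sp², each contributing one p electron; the carbanion's lone pair occupies the p orbital. The ring is fully conjugated.
Adding the contributions, 5 × 2 = 10 from the double-bond units + 2 from the CH(-) atom = 12.
With 12 = 4·3 π electrons, Hückel's rule classifies the planar ring as antiaromatic.

Antiaromatic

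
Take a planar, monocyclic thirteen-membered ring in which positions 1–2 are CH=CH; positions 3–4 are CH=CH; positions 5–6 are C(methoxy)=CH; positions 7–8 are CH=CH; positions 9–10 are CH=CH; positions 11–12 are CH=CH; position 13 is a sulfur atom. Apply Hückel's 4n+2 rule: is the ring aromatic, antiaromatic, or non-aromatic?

Aromatic

All ring atoms are sp² and supply a p orbital to the ring (the double-bond atoms are sp², each contributing one p electron; the sulfur donates one lone pair from its p orbital); the conjugation is uninterrupted.
Counting π electrons: 6 × 2 = 12 from the double-bond units + 2 from the S atom = 14.
Since 14 = 4·3 + 2, the ring meets the 4n+2 criterion.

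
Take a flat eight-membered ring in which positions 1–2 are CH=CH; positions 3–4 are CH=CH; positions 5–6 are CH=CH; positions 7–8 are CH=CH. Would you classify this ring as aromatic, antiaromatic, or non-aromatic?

The p orbitals form a continuous loop: every atom in a ring double bond is sp² and brings one electron to the p orbital. The ring is fully conjugated.
Tallying contributions gives 4 × 2 = 8 from the 4 double-bond units.
8 = 4(2); a planar, fully conjugated 4n system is antiaromatic.
This is cyclooctatetraene.

Antiaromatic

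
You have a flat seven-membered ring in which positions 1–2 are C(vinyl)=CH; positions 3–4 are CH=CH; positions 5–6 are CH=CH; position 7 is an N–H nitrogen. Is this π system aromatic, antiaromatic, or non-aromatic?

Check conjugation: each doubly-bonded ring atom is sp² with one p-orbital electron; the pyrrole-type nitrogen donates its lone pair from the p orbital — every position has a p orbital, so the cyclic π system is continuous.
π-electron count: 3 × 2 = 6 from the double-bond units + 2 from the NH atom = 8.
A 4n π count (8, n = 2) in a planar conjugated ring means antiaromatic.

Antiaromatic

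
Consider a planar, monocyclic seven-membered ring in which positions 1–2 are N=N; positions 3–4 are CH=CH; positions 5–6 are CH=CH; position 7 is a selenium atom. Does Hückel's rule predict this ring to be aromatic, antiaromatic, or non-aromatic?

Antiaromatic

Check conjugation: each doubly-bonded ring atom is sp² with one p-orbital electron; the doubly-bonded nitrogens are pyridine-type — their lone pairs lie in the ring plane, leaving one electron in the p orbital; the selenium donates one lone pair from its p orbital — every position has a p orbital, so the cyclic π system is continuous.
π-electron count: 3 × 2 = 6 from the double-bond units + 2 from the Se atom = 8.
8 = 4(2); a planar, fully conjugated 4n system is antiaromatic.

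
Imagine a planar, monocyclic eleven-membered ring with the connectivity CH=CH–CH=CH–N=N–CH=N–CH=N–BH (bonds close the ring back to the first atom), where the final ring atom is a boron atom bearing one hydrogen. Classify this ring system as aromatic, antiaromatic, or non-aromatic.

Aromatic

The p orbitals form a continuous loop: the double-bond atoms are sp², each contributing one p electron; the doubly-bonded nitrogens are pyridine-type — their lone pairs lie in the ring plane, leaving one electron in the p orbital; the boron has an empty p orbital. The ring is fully conjugated.
Adding the contributions, 5 × 2 = 10 from the double-bond units + 0 from the BH atom = 10.
Since 10 = 4·2 + 2, the ring meets the 4n+2 criterion.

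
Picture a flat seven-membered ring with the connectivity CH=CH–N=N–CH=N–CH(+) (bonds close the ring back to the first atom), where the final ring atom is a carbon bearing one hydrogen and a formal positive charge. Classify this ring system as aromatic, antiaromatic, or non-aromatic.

Aromatic

All ring atoms are sp² and supply a p orbital to the ring (the double-bond atoms are sp², each contributing one p electron; the doubly-bonded nitrogens are pyridine-type — their lone pairs lie in the ring plane, leaving one electron in the p orbital; the carbocation has an empty p orbital); the conjugation is uninterrupted.
Tallying contributions gives 3 × 2 = 6 from the double-bond units + 0 from the CH(+) atom = 6.
That gives a 4n+2 count (6, n = 1).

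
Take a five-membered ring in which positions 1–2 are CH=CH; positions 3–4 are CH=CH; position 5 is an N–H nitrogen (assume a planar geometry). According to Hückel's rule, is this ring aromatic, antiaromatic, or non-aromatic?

Every ring atom contributes a p orbital perpendicular to the ring (each doubly-bonded ring atom is sp² with one p-orbital electron; the pyrrole-type nitrogen donates its lone pair from the p orbital), so the π system is cyclic and fully conjugated.
Tallying contributions gives 2 × 2 = 4 from the double-bond units + 2 from the NH atom = 6.
Since 6 = 4·1 + 2, the ring meets the 4n+2 criterion.

Aromatic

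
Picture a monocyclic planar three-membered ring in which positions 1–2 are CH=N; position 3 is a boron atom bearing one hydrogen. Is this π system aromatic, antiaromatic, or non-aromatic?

Every ring atom contributes a p orbital perpendicular to the ring (each doubly-bonded ring atom is sp² with one p-orbital electron; each sp² =N– keeps its lone pair in-plane and puts one electron into the π system; the boron has an empty p orbital), so the π system is cyclic and fully conjugated.
π-electron count: 1 × 2 = 2 from the double-bond unit + 0 from the BH atom = 2.
That gives a 4n+2 count (2, n = 0).

Aromatic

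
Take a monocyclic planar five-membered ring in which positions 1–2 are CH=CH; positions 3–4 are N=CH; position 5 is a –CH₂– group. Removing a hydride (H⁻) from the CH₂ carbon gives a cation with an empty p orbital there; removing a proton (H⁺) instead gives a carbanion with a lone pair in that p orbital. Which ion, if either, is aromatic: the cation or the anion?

In either ion the ring is fully conjugated: every atom, including the new sp² carbon, supplies a p orbital.
Cation: 2 × 2 + 0 = 4 π electrons → 4(1), antiaromatic.
Anion: 2 × 2 + 2 = 6 π electrons → 4(1)+2, aromatic.

The anion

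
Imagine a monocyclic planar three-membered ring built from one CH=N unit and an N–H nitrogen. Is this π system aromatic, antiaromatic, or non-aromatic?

Antiaromatic

Every ring atom contributes a p orbital perpendicular to the ring (the double-bond atoms are sp², each contributing one p electron; the doubly-bonded nitrogens are pyridine-type — their lone pairs lie in the ring plane, leaving one electron in the p orbital; the pyrrole-type nitrogen donates its lone pair from the p orbital), so the π system is cyclic and fully conjugated.
Adding the contributions, 1 × 2 = 2 from the double-bond unit + 2 from the NH atom = 4.
4 is a 4n count (n = 1), so the planar conjugated ring is antiaromatic.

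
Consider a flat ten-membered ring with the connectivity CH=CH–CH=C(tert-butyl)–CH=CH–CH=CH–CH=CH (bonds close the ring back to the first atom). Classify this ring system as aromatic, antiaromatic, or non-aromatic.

Aromatic

The p orbitals form a continuous loop: the double-bond atoms are sp², each contributing one p electron. The ring is fully conjugated.
π-electron count: 5 × 2 = 10 from the 5 double-bond units.
With 10 π electrons (n = 2), the Hückel 4n+2 condition holds.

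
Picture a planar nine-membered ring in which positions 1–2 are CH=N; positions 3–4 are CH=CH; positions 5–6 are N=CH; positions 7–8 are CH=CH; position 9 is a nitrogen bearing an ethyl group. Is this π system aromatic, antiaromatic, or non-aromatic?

Aromatic

Check conjugation: the double-bond atoms are sp², each contributing one p electron; each =N– nitrogen is pyridine-type (lone pair in the sp² plane, one electron in the p orbital); the pyrrole-type nitrogen donates its lone pair from the p orbital — every position has a p orbital, so the cyclic π system is continuous.
Counting π electrons: 4 × 2 = 8 from the double-bond units + 2 from the N(ethyl) atom = 10.
10 = 4(2) + 2, which satisfies Hückel's 4n+2 rule.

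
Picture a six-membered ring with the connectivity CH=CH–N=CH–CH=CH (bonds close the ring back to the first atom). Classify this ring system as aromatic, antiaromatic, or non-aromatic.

Aromatic

All ring atoms are sp² and supply a p orbital to the ring (each doubly-bonded ring atom is sp² with one p-orbital electron; each sp² =N– keeps its lone pair in-plane and puts one electron into the π system); the conjugation is uninterrupted.
π-electron count: 3 × 2 = 6 from the 3 double-bond units.
6 = 4(1) + 2, which satisfies Hückel's 4n+2 rule.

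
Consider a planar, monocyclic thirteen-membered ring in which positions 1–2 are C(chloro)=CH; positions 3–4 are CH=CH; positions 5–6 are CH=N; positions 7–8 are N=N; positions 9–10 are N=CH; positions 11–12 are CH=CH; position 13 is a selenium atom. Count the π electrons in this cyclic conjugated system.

The p orbitals form a continuous loop: each doubly-bonded ring atom is sp² with one p-orbital electron; each sp² =N– keeps its lone pair in-plane and puts one electron into the π system; the selenium donates one lone pair from its p orbital. The ring is fully conjugated.
Tallying contributions gives 6 × 2 = 12 from the double-bond units + 2 from the Se atom = 14.

14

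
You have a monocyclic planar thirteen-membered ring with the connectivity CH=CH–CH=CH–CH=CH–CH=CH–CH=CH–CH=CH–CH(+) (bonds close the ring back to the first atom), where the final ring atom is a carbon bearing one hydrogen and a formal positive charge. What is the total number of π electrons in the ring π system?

12

Check conjugation: each doubly-bonded ring atom is sp² with one p-orbital electron; the carbocation has an empty p orbital — every position has a p orbital, so the cyclic π system is continuous.
Tallying contributions gives 6 × 2 = 12 from the double-bond units + 0 from the CH(+) atom = 12.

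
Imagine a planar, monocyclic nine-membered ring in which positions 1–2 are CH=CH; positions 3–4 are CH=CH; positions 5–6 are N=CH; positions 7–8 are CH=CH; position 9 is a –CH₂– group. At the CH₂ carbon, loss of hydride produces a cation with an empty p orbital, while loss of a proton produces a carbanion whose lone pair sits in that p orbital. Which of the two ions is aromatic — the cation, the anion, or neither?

The anion

In either ion the ring is fully conjugated: every atom, including the new sp² carbon, supplies a p orbital.
Cation: 4 × 2 + 0 = 8 π electrons → 4(2), antiaromatic.
Anion: 4 × 2 + 2 = 10 π electrons → 4(2)+2, aromatic.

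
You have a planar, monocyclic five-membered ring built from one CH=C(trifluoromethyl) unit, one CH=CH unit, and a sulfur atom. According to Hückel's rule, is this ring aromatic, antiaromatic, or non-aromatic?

All ring atoms are sp² and supply a p orbital to the ring (every atom in a ring double bond is sp² and brings one electron to the p orbital; the sulfur donates one lone pair from its p orbital); the conjugation is uninterrupted.
Adding the contributions, 2 × 2 = 4 from the double-bond units + 2 from the S atom = 6.
6 = 4(1) + 2, which satisfies Hückel's 4n+2 rule.

Aromatic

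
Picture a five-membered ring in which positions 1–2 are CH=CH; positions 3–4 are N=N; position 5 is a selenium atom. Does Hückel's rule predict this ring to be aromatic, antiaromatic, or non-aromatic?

Aromatic

All ring atoms are sp² and supply a p orbital to the ring (the double-bond atoms are sp², each contributing one p electron; each sp² =N– keeps its lone pair in-plane and puts one electron into the π system; the selenium donates one lone pair from its p orbital); the conjugation is uninterrupted.
π-electron count: 2 × 2 = 4 from the double-bond units + 2 from the Se atom = 6.
6 = 4(1) + 2, which satisfies Hückel's 4n+2 rule.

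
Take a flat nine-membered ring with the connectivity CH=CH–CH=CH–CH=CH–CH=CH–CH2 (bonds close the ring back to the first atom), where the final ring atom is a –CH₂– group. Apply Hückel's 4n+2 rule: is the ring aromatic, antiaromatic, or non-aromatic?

Non-aromatic

At the CH2 position, the tetrahedral CH₂ carbon is sp³ and has no p orbital in the ring π system; the ring's p-orbital overlap is broken there.
Broken conjugation rules out both aromaticity and antiaromaticity.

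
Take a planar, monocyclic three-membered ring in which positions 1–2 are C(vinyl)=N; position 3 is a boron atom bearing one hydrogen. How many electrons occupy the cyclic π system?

The p orbitals form a continuous loop: the double-bond atoms are sp², each contributing one p electron; the doubly-bonded nitrogens are pyridine-type — their lone pairs lie in the ring plane, leaving one electron in the p orbital; the boron has an empty p orbital. The ring is fully conjugated.
Tallying contributions gives 1 × 2 = 2 from the double-bond unit + 0 from the BH atom = 2.

2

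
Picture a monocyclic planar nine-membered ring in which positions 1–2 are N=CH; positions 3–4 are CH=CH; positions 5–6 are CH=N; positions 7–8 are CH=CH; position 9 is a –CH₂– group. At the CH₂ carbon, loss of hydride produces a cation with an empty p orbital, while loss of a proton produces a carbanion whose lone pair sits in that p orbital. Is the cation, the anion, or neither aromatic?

The anion

Both ions have a continuous loop of p orbitals — each ring atom is sp².
Cation: 4 × 2 + 0 = 8 π electrons → 4(2), antiaromatic.
Anion: 4 × 2 + 2 = 10 π electrons → 4(2)+2, aromatic.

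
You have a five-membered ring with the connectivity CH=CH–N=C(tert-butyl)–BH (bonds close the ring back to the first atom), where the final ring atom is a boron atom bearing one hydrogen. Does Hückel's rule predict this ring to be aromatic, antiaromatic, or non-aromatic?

Antiaromatic

Check conjugation: the double-bond atoms are sp², each contributing one p electron; the doubly-bonded nitrogens are pyridine-type — their lone pairs lie in the ring plane, leaving one electron in the p orbital; the boron has an empty p orbital — every position has a p orbital, so the cyclic π system is continuous.
Adding the contributions, 2 × 2 = 4 from the double-bond units + 0 from the BH atom = 4.
4 = 4(1); a planar, fully conjugated 4n system is antiaromatic.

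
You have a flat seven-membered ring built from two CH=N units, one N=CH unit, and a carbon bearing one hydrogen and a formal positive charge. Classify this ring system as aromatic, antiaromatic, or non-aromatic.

Aromatic

Every ring atom contributes a p orbital perpendicular to the ring (each doubly-bonded ring atom is sp² with one p-orbital electron; each =N– nitrogen is pyridine-type (lone pair in the sp² plane, one electron in the p orbital); the carbocation has an empty p orbital), so the π system is cyclic and fully conjugated.
Adding the contributions, 3 × 2 = 6 from the double-bond units + 0 from the CH(+) atom = 6.
With 6 π electrons (n = 1), the Hückel 4n+2 condition holds.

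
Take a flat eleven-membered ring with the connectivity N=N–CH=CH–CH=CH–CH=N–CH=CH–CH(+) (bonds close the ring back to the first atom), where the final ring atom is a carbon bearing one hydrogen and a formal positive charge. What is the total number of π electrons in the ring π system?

Check conjugation: the double-bond atoms are sp², each contributing one p electron; the doubly-bonded nitrogens are pyridine-type — their lone pairs lie in the ring plane, leaving one electron in the p orbital; the carbocation has an empty p orbital — every position has a p orbital, so the cyclic π system is continuous.
Adding the contributions, 5 × 2 = 10 from the double-bond units + 0 from the CH(+) atom = 10.

10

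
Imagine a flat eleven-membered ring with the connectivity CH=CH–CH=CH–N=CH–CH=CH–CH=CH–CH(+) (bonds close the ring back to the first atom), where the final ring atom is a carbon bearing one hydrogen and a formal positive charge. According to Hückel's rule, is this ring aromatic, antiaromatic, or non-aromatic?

Every ring atom contributes a p orbital perpendicular to the ring (each doubly-bonded ring atom is sp² with one p-orbital electron; each sp² =N– keeps its lone pair in-plane and puts one electron into the π system; the carbocation has an empty p orbital), so the π system is cyclic and fully conjugated.
Adding the contributions, 5 × 2 = 10 from the double-bond units + 0 from the CH(+) atom = 10.
With 10 π electrons (n = 2), the Hückel 4n+2 condition holds.

Aromatic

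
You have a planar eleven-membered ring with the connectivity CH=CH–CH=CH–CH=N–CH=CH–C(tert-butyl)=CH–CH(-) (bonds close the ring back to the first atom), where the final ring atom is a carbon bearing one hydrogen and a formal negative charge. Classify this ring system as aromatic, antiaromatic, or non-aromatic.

Antiaromatic

Check conjugation: the double-bond atoms are sp², each contributing one p electron; each =N– nitrogen is pyridine-type (lone pair in the sp² plane, one electron in the p orbital); the carbanion's lone pair occupies the p orbital — every position has a p orbital, so the cyclic π system is continuous.
Tallying contributions gives 5 × 2 = 10 from the double-bond units + 2 from the CH(-) atom = 12.
With 12 = 4·3 π electrons, Hückel's rule classifies the planar ring as antiaromatic.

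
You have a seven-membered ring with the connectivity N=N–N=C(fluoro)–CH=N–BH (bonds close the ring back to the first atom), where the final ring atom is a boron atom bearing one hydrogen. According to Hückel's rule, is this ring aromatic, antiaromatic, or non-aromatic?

Aromatic

Every ring atom contributes a p orbital perpendicular to the ring (the double-bond atoms are sp², each contributing one p electron; each =N– nitrogen is pyridine-type (lone pair in the sp² plane, one electron in the p orbital); the boron has an empty p orbital), so the π system is cyclic and fully conjugated.
π-electron count: 3 × 2 = 6 from the double-bond units + 0 from the BH atom = 6.
That gives a 4n+2 count (6, n = 1).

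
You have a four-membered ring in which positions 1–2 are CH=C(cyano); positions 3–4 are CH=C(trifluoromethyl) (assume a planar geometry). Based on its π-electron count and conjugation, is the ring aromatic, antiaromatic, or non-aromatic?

Antiaromatic

All ring atoms are sp² and supply a p orbital to the ring (each doubly-bonded ring atom is sp² with one p-orbital electron); the conjugation is uninterrupted.
π-electron count: 2 × 2 = 4 from the 2 double-bond units.
With 4 = 4·1 π electrons, Hückel's rule classifies the planar ring as antiaromatic.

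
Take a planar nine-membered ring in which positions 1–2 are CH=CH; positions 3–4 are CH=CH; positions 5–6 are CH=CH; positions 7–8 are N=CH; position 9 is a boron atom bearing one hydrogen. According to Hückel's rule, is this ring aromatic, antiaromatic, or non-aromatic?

Check conjugation: every atom in a ring double bond is sp² and brings one electron to the p orbital; the doubly-bonded nitrogens are pyridine-type — their lone pairs lie in the ring plane, leaving one electron in the p orbital; the boron has an empty p orbital — every position has a p orbital, so the cyclic π system is continuous.
Counting π electrons: 4 × 2 = 8 from the double-bond units + 0 from the BH atom = 8.
A 4n π count (8, n = 2) in a planar conjugated ring means antiaromatic.

Antiaromatic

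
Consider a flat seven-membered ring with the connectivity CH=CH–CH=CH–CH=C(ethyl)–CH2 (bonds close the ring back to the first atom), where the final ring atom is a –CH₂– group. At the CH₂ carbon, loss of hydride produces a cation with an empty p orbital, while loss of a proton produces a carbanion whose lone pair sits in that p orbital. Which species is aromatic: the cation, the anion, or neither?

The cation

Once that carbon is sp², every ring atom has a p orbital and both ions are fully conjugated.
Cation: 3 × 2 + 0 = 6 π electrons → 4(1)+2, aromatic.
Anion: 3 × 2 + 2 = 8 π electrons → 4(2), antiaromatic.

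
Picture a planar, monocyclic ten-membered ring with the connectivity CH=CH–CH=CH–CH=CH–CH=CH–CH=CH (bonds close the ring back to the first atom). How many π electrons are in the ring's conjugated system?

10

Check conjugation: each doubly-bonded ring atom is sp² with one p-orbital electron — every position has a p orbital, so the cyclic π system is continuous.
Adding the contributions, 5 × 2 = 10 from the 5 double-bond units.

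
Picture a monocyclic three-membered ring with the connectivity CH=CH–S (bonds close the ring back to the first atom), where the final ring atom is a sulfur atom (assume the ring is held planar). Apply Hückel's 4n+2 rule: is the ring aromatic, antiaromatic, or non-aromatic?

The p orbitals form a continuous loop: every atom in a ring double bond is sp² and brings one electron to the p orbital; the sulfur donates one lone pair from its p orbital. The ring is fully conjugated.
Counting π electrons: 1 × 2 = 2 from the double-bond unit + 2 from the S atom = 4.
A 4n π count (4, n = 1) in a planar conjugated ring means antiaromatic.

Antiaromatic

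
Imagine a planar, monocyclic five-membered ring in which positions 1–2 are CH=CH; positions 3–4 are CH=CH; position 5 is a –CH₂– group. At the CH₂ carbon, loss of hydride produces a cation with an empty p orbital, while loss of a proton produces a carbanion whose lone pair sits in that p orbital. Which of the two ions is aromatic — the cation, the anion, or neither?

The anion

Both ions have a continuous loop of p orbitals — each ring atom is sp².
Cation: 2 × 2 + 0 = 4 π electrons → 4(1), antiaromatic.
Anion: 2 × 2 + 2 = 6 π electrons → 4(1)+2, aromatic.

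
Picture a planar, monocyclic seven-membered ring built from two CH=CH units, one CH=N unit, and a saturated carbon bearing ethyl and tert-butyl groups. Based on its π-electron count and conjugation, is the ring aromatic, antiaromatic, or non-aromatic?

The C(ethyl)(tert-butyl) position has four σ bonds — that saturated carbon is sp³ and has no p orbital in the ring π system — so the cyclic conjugation is interrupted.
Broken conjugation rules out both aromaticity and antiaromaticity.

Non-aromatic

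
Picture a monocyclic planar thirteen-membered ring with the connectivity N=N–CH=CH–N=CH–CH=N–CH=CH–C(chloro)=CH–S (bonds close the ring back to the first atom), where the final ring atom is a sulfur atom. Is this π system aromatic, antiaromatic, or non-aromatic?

Check conjugation: each doubly-bonded ring atom is sp² with one p-orbital electron; each =N– nitrogen is pyridine-type (lone pair in the sp² plane, one electron in the p orbital); the sulfur donates one lone pair from its p orbital — every position has a p orbital, so the cyclic π system is continuous.
Tallying contributions gives 6 × 2 = 12 from the double-bond units + 2 from the S atom = 14.
14 = 4(3) + 2, which satisfies Hückel's 4n+2 rule.

Aromatic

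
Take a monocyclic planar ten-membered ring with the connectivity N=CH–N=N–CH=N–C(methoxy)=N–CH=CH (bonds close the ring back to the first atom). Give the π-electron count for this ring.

The p orbitals form a continuous loop: the double-bond atoms are sp², each contributing one p electron; each sp² =N– keeps its lone pair in-plane and puts one electron into the π system. The ring is fully conjugated.
Adding the contributions, 5 × 2 = 10 from the 5 double-bond units.

10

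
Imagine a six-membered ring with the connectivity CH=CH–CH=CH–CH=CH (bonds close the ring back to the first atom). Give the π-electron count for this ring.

Every ring atom contributes a p orbital perpendicular to the ring (the double-bond atoms are sp², each contributing one p electron), so the π system is cyclic and fully conjugated.
Tallying contributions gives 3 × 2 = 6 from the 3 double-bond units.

6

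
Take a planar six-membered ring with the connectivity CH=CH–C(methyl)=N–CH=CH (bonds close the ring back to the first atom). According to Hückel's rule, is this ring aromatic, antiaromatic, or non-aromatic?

Check conjugation: every atom in a ring double bond is sp² and brings one electron to the p orbital; each sp² =N– keeps its lone pair in-plane and puts one electron into the π system — every position has a p orbital, so the cyclic π system is continuous.
Counting π electrons: 3 × 2 = 6 from the 3 double-bond units.
Since 6 = 4·1 + 2, the ring meets the 4n+2 criterion.

Aromatic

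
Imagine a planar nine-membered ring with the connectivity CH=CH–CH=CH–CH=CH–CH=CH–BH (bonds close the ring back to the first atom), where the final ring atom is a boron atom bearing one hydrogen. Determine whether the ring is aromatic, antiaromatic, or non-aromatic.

Antiaromatic

The p orbitals form a continuous loop: each doubly-bonded ring atom is sp² with one p-orbital electron; the boron has an empty p orbital. The ring is fully conjugated.
Tallying contributions gives 4 × 2 = 8 from the double-bond units + 0 from the BH atom = 8.
8 = 4(2); a planar, fully conjugated 4n system is antiaromatic.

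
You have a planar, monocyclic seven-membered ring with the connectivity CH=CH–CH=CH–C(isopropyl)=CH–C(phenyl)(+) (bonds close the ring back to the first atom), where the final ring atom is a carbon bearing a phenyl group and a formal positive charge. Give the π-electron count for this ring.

6

Check conjugation: each doubly-bonded ring atom is sp² with one p-orbital electron; the carbocation has an empty p orbital — every position has a p orbital, so the cyclic π system is continuous.
Counting π electrons: 3 × 2 = 6 from the double-bond units + 0 from the C(phenyl)(+) atom = 6.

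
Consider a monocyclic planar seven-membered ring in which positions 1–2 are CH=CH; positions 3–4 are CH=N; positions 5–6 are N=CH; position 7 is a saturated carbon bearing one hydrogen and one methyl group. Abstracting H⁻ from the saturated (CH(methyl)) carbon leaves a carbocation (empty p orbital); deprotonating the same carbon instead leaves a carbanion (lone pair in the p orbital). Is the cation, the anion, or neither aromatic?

Both ions have a continuous loop of p orbitals — each ring atom is sp².
Cation: 3 × 2 + 0 = 6 π electrons → 4(1)+2, aromatic.
Anion: 3 × 2 + 2 = 8 π electrons → 4(2), antiaromatic.

The cation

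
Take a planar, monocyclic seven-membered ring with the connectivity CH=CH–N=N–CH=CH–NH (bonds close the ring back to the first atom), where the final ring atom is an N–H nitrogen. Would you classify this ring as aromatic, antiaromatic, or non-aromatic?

Antiaromatic

Every ring atom contributes a p orbital perpendicular to the ring (the double-bond atoms are sp², each contributing one p electron; each =N– nitrogen is pyridine-type (lone pair in the sp² plane, one electron in the p orbital); the pyrrole-type nitrogen donates its lone pair from the p orbital), so the π system is cyclic and fully conjugated.
Tallying contributions gives 3 × 2 = 6 from the double-bond units + 2 from the NH atom = 8.
A 4n π count (8, n = 2) in a planar conjugated ring means antiaromatic.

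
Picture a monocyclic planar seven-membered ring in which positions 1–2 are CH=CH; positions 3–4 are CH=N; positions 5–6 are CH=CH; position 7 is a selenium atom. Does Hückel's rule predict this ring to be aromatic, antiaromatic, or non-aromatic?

The p orbitals form a continuous loop: the double-bond atoms are sp², each contributing one p electron; the doubly-bonded nitrogens are pyridine-type — their lone pairs lie in the ring plane, leaving one electron in the p orbital; the selenium donates one lone pair from its p orbital. The ring is fully conjugated.
π-electron count: 3 × 2 = 6 from the double-bond units + 2 from the Se atom = 8.
A 4n π count (8, n = 2) in a planar conjugated ring means antiaromatic.

Antiaromatic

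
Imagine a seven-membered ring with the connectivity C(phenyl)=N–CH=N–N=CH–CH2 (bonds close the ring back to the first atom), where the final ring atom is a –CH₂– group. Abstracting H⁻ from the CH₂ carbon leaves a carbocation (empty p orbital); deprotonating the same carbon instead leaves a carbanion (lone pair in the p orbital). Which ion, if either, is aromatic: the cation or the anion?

The cation

In either ion the ring is fully conjugated: every atom, including the new sp² carbon, supplies a p orbital.
Cation: 3 × 2 + 0 = 6 π electrons → 4(1)+2, aromatic.
Anion: 3 × 2 + 2 = 8 π electrons → 4(2), antiaromatic.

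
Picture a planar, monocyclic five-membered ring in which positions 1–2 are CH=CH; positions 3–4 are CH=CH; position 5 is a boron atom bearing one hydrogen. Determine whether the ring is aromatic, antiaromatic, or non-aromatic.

All ring atoms are sp² and supply a p orbital to the ring (each doubly-bonded ring atom is sp² with one p-orbital electron; the boron has an empty p orbital); the conjugation is uninterrupted.
Counting π electrons: 2 × 2 = 4 from the double-bond units + 0 from the BH atom = 4.
4 = 4(1); a planar, fully conjugated 4n system is antiaromatic.
(This ring is borole.)

Antiaromatic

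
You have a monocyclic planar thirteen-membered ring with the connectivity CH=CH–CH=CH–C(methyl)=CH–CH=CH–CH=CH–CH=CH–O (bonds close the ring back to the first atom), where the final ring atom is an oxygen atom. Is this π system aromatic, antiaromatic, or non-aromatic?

Aromatic

Check conjugation: each doubly-bonded ring atom is sp² with one p-orbital electron; the oxygen donates one lone pair from its p orbital — every position has a p orbital, so the cyclic π system is continuous.
Adding the contributions, 6 × 2 = 12 from the double-bond units + 2 from the O atom = 14.
With 14 π electrons (n = 3), the Hückel 4n+2 condition holds.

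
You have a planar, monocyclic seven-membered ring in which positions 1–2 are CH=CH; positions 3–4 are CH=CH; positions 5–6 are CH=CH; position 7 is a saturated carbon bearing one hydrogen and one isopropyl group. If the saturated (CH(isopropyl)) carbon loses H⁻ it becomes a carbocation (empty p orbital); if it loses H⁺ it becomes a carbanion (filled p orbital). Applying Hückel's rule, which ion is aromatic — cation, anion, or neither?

In both ions every ring atom is sp² and contributes a p orbital, so both rings are fully conjugated.
Cation: 3 × 2 + 0 = 6 π electrons → 4(1)+2, aromatic.
Anion: 3 × 2 + 2 = 8 π electrons → 4(2), antiaromatic.

The cation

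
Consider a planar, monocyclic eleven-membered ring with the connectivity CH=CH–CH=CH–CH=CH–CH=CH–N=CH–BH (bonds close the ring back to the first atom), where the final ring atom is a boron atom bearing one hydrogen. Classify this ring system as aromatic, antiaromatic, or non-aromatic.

Every ring atom contributes a p orbital perpendicular to the ring (every atom in a ring double bond is sp² and brings one electron to the p orbital; each sp² =N– keeps its lone pair in-plane and puts one electron into the π system; the boron has an empty p orbital), so the π system is cyclic and fully conjugated.
Tallying contributions gives 5 × 2 = 10 from the double-bond units + 0 from the BH atom = 10.
Since 10 = 4·2 + 2, the ring meets the 4n+2 criterion.

Aromatic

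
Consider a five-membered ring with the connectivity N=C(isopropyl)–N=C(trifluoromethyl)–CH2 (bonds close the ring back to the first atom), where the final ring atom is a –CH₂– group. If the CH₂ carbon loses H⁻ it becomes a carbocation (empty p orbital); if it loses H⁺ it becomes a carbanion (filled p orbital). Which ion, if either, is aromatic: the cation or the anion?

The anion

In either ion the ring is fully conjugated: every atom, including the new sp² carbon, supplies a p orbital.
Cation: 2 × 2 + 0 = 4 π electrons → 4(1), antiaromatic.
Anion: 2 × 2 + 2 = 6 π electrons → 4(1)+2, aromatic.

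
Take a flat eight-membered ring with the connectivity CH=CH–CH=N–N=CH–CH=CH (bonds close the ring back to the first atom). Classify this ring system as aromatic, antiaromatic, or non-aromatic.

Check conjugation: each doubly-bonded ring atom is sp² with one p-orbital electron; the doubly-bonded nitrogens are pyridine-type — their lone pairs lie in the ring plane, leaving one electron in the p orbital — every position has a p orbital, so the cyclic π system is continuous.
Adding the contributions, 4 × 2 = 8 from the 4 double-bond units.
With 8 = 4·2 π electrons, Hückel's rule classifies the planar ring as antiaromatic.

Antiaromatic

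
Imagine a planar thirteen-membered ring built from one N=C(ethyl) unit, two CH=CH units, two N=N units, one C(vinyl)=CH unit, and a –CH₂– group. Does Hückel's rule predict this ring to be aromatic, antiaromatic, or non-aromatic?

Non-aromatic

The CH2 carbon is saturated: the tetrahedral CH₂ carbon is sp³ and has no p orbital in the ring π system. Conjugation is not continuous around the ring.
Broken conjugation rules out both aromaticity and antiaromaticity.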